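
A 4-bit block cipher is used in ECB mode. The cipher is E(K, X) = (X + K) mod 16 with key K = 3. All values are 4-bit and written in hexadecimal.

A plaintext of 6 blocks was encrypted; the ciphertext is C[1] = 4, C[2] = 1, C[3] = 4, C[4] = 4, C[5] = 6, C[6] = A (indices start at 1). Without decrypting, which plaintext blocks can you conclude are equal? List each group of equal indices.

P[1] = P[3] = P[4]

ECB encrypts each block independently with the same key, so equal ciphertext blocks imply equal plaintext blocks.
C[1] = C[3] = C[4] = 4, so P[1] = P[3] = P[4].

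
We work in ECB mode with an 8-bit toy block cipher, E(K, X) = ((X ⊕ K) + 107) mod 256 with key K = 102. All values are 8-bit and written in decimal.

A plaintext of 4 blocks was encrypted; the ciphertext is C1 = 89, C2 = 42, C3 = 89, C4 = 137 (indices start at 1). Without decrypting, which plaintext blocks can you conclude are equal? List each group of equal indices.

P1 = P3

ECB encrypts each block independently with the same key, so equal ciphertext blocks imply equal plaintext blocks.
C1 = C3 = 89, so P1 = P3.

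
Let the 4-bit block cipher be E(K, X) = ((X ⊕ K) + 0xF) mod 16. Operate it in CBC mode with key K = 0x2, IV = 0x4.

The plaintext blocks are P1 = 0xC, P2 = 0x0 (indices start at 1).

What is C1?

C1 = 0x9

CBC encryption: C_i = E(K, P_i ⊕ C_{i−1}), with C_{0} = IV.
C1: P1 ⊕ 0x4 = 0x8; E(K, 0x8) = 0x9.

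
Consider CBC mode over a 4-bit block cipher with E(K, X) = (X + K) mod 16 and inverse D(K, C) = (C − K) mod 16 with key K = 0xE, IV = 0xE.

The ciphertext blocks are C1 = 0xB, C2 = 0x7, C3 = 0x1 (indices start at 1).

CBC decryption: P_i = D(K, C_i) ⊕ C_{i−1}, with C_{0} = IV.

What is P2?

P2 = 0x2

P2: D(K, 0x7) = 0x9; 0x9 ⊕ 0xB = 0x2.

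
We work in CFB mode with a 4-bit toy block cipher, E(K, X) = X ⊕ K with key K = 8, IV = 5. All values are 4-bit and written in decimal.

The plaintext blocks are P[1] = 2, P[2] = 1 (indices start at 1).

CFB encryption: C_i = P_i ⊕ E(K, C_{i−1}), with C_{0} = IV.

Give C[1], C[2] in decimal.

C[1] = 15, C[2] = 6

C[1]: E(K, 5) = 13; 2 ⊕ 13 = 15.
C[2]: E(K, 15) = 7; 1 ⊕ 7 = 6.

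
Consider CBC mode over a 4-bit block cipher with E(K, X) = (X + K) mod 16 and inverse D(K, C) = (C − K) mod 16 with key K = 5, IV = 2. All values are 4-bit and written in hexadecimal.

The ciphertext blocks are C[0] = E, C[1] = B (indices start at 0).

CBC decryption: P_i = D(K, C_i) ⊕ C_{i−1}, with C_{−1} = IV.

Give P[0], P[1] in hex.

P[0] = B, P[1] = 8

P[0]: D(K, E) = 9; 9 ⊕ 2 = B.
P[1]: D(K, B) = 6; 6 ⊕ E = 8.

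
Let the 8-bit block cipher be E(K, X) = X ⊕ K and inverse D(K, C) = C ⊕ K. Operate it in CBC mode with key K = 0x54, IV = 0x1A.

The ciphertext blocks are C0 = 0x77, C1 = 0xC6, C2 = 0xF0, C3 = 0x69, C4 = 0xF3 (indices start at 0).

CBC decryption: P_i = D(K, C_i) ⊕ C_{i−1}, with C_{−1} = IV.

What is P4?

P4 = 0xCE

P4: D(K, 0xF3) = 0xA7; 0xA7 ⊕ 0x69 = 0xCE.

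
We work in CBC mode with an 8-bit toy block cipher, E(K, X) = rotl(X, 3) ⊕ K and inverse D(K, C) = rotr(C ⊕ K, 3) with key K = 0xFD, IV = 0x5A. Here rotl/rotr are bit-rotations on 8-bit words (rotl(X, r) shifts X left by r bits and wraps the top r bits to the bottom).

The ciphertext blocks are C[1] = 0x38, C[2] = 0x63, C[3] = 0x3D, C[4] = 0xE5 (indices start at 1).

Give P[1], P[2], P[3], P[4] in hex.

CBC decryption: P_i = D(K, C_i) ⊕ C_{i−1}, with C_{0} = IV.
P[1]: D(K, 0x38) = 0xB8; 0xB8 ⊕ 0x5A = 0xE2.
P[2]: D(K, 0x63) = 0xD3; 0xD3 ⊕ 0x38 = 0xEB.
P[3]: D(K, 0x3D) = 0x18; 0x18 ⊕ 0x63 = 0x7B.
P[4]: D(K, 0xE5) = 0x03; 0x03 ⊕ 0x3D = 0x3E.

P[1] = 0xE2, P[2] = 0xEB, P[3] = 0x7B, P[4] = 0x3E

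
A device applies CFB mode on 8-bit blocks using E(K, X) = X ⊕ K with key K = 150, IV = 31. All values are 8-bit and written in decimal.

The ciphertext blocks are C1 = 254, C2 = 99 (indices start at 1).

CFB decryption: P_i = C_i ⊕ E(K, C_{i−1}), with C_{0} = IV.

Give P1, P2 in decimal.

P1 = 119, P2 = 11

P1: E(K, 31) = 137; 254 ⊕ 137 = 119.
P2: E(K, 254) = 104; 99 ⊕ 104 = 11.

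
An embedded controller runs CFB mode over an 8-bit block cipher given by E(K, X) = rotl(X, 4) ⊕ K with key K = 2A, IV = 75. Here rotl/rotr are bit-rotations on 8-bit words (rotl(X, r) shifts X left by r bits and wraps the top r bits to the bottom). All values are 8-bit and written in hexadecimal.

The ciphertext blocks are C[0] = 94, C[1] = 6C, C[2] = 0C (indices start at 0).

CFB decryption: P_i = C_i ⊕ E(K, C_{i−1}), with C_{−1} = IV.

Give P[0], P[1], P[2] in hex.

P[0]: E(K, 75) = 7D; 94 ⊕ 7D = E9.
P[1]: E(K, 94) = 63; 6C ⊕ 63 = 0F.
P[2]: E(K, 6C) = EC; 0C ⊕ EC = E0.

P[0] = E9, P[1] = 0F, P[2] = E0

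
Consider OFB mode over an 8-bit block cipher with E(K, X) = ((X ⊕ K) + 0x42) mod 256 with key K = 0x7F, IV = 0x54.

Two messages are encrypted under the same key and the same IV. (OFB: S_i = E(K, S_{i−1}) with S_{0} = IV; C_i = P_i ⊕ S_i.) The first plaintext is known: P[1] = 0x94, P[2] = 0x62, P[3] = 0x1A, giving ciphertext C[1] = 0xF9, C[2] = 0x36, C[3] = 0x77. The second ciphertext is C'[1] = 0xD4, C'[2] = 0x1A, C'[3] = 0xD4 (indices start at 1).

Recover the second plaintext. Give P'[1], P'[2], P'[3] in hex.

P'[1] = 0xB9, P'[2] = 0x4E, P'[3] = 0xB9

In OFB with a reused IV, both messages share the same keystream S_i, so C_i ⊕ C'_i = P_i ⊕ P'_i and thus P'_i = P_i ⊕ C_i ⊕ C'_i.
P'[1]: 0x94 ⊕ 0xF9 ⊕ 0xD4 = 0xB9.
P'[2]: 0x62 ⊕ 0x36 ⊕ 0x1A = 0x4E.
P'[3]: 0x1A ⊕ 0x77 ⊕ 0xD4 = 0xB9.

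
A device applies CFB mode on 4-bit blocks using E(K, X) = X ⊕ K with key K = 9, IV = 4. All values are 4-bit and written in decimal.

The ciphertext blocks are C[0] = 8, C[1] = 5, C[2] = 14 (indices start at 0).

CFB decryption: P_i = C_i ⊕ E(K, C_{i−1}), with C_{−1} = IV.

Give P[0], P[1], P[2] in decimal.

P[0] = 5, P[1] = 4, P[2] = 2

P[0]: E(K, 4) = 13; 8 ⊕ 13 = 5.
P[1]: E(K, 8) = 1; 5 ⊕ 1 = 4.
P[2]: E(K, 5) = 12; 14 ⊕ 12 = 2.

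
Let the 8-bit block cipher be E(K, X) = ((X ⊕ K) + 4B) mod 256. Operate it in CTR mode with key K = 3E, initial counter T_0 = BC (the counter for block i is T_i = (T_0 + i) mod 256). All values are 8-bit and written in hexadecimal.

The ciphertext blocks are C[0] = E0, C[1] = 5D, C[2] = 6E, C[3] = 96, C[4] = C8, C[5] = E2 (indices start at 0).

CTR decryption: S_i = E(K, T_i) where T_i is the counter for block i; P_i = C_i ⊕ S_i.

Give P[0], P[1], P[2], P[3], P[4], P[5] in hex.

P[0] = 2D, P[1] = 93, P[2] = A5, P[3] = 5A, P[4] = 81, P[5] = A8

P[0]: T = BC, S = E(K, T) = CD; E0 ⊕ CD = 2D.
P[1]: T = BD, S = E(K, T) = CE; 5D ⊕ CE = 93.
P[2]: T = BE, S = E(K, T) = CB; 6E ⊕ CB = A5.
P[3]: T = BF, S = E(K, T) = CC; 96 ⊕ CC = 5A.
P[4]: T = C0, S = E(K, T) = 49; C8 ⊕ 49 = 81.
P[5]: T = C1, S = E(K, T) = 4A; E2 ⊕ 4A = A8.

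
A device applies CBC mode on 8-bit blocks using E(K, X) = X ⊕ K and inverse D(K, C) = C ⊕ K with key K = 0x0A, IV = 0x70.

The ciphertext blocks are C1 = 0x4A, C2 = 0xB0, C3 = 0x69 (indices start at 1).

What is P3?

P3 = 0xD3

CBC decryption: P_i = D(K, C_i) ⊕ C_{i−1}, with C_{0} = IV.
P3: D(K, 0x69) = 0x63; 0x63 ⊕ 0xB0 = 0xD3.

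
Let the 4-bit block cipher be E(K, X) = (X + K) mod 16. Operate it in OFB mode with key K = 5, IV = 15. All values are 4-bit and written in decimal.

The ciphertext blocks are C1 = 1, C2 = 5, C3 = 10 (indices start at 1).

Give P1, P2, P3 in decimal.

OFB decryption: S_i = E(K, S_{i−1}) with S_{0} = IV; P_i = C_i ⊕ S_i.
P1: S = E(K, 15) = 4; 1 ⊕ 4 = 5.
P2: S = E(K, 4) = 9; 5 ⊕ 9 = 12.
P3: S = E(K, 9) = 14; 10 ⊕ 14 = 4.

P1 = 5, P2 = 12, P3 = 4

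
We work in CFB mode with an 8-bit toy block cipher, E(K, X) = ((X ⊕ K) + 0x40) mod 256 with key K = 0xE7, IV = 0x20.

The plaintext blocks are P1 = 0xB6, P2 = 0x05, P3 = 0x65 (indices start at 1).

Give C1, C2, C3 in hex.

C1 = 0xB1, C2 = 0x93, C3 = 0xD1

CFB encryption: C_i = P_i ⊕ E(K, C_{i−1}), with C_{0} = IV.
C1: E(K, 0x20) = 0x07; 0xB6 ⊕ 0x07 = 0xB1.
C2: E(K, 0xB1) = 0x96; 0x05 ⊕ 0x96 = 0x93.
C3: E(K, 0x93) = 0xB4; 0x65 ⊕ 0xB4 = 0xD1.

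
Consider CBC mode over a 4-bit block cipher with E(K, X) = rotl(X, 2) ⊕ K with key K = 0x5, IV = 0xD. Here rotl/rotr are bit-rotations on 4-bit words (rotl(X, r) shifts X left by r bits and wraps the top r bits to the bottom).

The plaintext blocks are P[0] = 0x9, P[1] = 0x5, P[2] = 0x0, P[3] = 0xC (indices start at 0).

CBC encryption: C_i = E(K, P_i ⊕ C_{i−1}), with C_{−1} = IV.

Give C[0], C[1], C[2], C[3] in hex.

C[0]: P[0] ⊕ 0xD = 0x4; E(K, 0x4) = 0x4.
C[1]: P[1] ⊕ 0x4 = 0x1; E(K, 0x1) = 0x1.
C[2]: P[2] ⊕ 0x1 = 0x1; E(K, 0x1) = 0x1.
C[3]: P[3] ⊕ 0x1 = 0xD; E(K, 0xD) = 0x2.

C[0] = 0x4, C[1] = 0x1, C[2] = 0x1, C[3] = 0x2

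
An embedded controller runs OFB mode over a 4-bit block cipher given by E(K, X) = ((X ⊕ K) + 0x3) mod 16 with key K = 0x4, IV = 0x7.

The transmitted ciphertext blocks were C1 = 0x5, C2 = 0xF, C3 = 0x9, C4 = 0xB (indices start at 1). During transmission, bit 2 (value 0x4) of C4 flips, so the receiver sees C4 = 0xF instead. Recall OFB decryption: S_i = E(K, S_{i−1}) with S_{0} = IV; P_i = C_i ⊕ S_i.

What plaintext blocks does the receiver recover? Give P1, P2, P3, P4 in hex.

Only C4 changed, to 0xF. In OFB, a change in C_i flips the same bit in P_i only; the keystream is unaffected. Decrypting the received ciphertext:
P1: S = E(K, 0x7) = 0x6; 0x5 ⊕ 0x6 = 0x3.
P2: S = E(K, 0x6) = 0x5; 0xF ⊕ 0x5 = 0xA.
P3: S = E(K, 0x5) = 0x4; 0x9 ⊕ 0x4 = 0xD.
P4: S = E(K, 0x4) = 0x3; 0xF ⊕ 0x3 = 0xC.
Blocks that differ from the original plaintext: P4.

P1 = 0x3, P2 = 0xA, P3 = 0xD, P4 = 0xC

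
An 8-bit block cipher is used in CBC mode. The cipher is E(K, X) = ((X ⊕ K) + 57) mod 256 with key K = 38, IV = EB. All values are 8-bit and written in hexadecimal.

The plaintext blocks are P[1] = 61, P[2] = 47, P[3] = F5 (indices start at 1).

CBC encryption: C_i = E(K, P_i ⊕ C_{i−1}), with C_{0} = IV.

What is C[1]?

C[1]: P[1] ⊕ EB = 8A; E(K, 8A) = 09.

C[1] = 09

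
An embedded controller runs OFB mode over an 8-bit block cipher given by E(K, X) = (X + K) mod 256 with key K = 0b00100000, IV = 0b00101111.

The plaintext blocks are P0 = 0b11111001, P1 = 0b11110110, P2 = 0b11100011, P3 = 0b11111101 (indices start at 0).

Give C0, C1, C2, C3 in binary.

C0 = 0b10110110, C1 = 0b10011001, C2 = 0b01101100, C3 = 0b01010010

OFB encryption: S_i = E(K, S_{i−1}) with S_{−1} = IV; C_i = P_i ⊕ S_i.
C0: S = E(K, 0b00101111) = 0b01001111; 0b11111001 ⊕ 0b01001111 = 0b10110110.
C1: S = E(K, 0b01001111) = 0b01101111; 0b11110110 ⊕ 0b01101111 = 0b10011001.
C2: S = E(K, 0b01101111) = 0b10001111; 0b11100011 ⊕ 0b10001111 = 0b01101100.
C3: S = E(K, 0b10001111) = 0b10101111; 0b11111101 ⊕ 0b10101111 = 0b01010010.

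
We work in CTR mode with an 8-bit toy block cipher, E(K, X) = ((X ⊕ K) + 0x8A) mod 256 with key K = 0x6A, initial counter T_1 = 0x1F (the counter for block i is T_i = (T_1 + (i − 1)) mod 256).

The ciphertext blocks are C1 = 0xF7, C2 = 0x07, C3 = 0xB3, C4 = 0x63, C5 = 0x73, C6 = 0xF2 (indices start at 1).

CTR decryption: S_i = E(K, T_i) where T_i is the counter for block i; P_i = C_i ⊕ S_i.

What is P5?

P5: T = 0x23, S = E(K, T) = 0xD3; 0x73 ⊕ 0xD3 = 0xA0.

P5 = 0xA0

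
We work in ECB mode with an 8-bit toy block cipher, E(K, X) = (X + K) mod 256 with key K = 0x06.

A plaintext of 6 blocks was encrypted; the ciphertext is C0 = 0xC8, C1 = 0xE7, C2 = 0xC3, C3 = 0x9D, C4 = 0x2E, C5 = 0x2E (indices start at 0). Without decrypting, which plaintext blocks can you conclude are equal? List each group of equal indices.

P4 = P5

ECB encrypts each block independently with the same key, so equal ciphertext blocks imply equal plaintext blocks.
C4 = C5 = 0x2E, so P4 = P5.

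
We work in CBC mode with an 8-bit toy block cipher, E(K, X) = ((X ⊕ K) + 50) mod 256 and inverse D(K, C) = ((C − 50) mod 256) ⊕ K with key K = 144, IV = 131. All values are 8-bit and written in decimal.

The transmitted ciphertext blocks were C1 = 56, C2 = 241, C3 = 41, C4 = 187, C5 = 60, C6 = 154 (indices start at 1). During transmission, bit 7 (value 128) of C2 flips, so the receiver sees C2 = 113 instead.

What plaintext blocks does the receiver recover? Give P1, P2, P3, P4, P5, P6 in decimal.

CBC decryption: P_i = D(K, C_i) ⊕ C_{i−1}, with C_{0} = IV.
Only C2 changed, to 113. In CBC, a change in C_i garbles P_i and flips the same bit in P_{i+1}. Decrypting the received ciphertext:
P1: D(K, 56) = 150; 150 ⊕ 131 = 21.
P2: D(K, 113) = 175; 175 ⊕ 56 = 151.
P3: D(K, 41) = 103; 103 ⊕ 113 = 22.
P4: D(K, 187) = 25; 25 ⊕ 41 = 48.
P5: D(K, 60) = 154; 154 ⊕ 187 = 33.
P6: D(K, 154) = 248; 248 ⊕ 60 = 196.
Blocks that differ from the original plaintext: P2, P3.

P1 = 21, P2 = 151, P3 = 22, P4 = 48, P5 = 33, P6 = 196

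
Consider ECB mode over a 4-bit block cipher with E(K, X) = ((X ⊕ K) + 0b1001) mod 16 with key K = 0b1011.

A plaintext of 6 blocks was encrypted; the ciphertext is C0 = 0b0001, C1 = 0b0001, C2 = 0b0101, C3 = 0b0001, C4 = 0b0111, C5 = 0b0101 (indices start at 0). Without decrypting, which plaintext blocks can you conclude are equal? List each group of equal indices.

ECB encrypts each block independently with the same key, so equal ciphertext blocks imply equal plaintext blocks.
C0 = C1 = C3 = 0b0001, so P0 = P1 = P3.
C2 = C5 = 0b0101, so P2 = P5.

P0 = P1 = P3; P2 = P5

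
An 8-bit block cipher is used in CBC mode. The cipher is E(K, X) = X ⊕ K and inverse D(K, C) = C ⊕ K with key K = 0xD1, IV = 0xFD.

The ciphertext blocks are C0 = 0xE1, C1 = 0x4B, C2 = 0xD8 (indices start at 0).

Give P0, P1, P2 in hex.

CBC decryption: P_i = D(K, C_i) ⊕ C_{i−1}, with C_{−1} = IV.
P0: D(K, 0xE1) = 0x30; 0x30 ⊕ 0xFD = 0xCD.
P1: D(K, 0x4B) = 0x9A; 0x9A ⊕ 0xE1 = 0x7B.
P2: D(K, 0xD8) = 0x09; 0x09 ⊕ 0x4B = 0x42.

P0 = 0xCD, P1 = 0x7B, P2 = 0x42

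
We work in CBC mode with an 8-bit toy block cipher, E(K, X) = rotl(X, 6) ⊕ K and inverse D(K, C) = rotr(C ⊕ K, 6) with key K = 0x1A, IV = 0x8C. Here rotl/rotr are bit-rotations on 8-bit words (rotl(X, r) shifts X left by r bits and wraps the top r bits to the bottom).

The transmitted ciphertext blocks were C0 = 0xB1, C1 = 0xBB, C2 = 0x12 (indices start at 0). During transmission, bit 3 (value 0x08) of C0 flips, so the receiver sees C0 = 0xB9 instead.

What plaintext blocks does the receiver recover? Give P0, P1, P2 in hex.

CBC decryption: P_i = D(K, C_i) ⊕ C_{i−1}, with C_{−1} = IV.
Only C0 changed, to 0xB9. In CBC, a change in C_i garbles P_i and flips the same bit in P_{i+1}. Decrypting the received ciphertext:
P0: D(K, 0xB9) = 0x8E; 0x8E ⊕ 0x8C = 0x02.
P1: D(K, 0xBB) = 0x86; 0x86 ⊕ 0xB9 = 0x3F.
P2: D(K, 0x12) = 0x20; 0x20 ⊕ 0xBB = 0x9B.
Blocks that differ from the original plaintext: P0, P1.

P0 = 0x02, P1 = 0x3F, P2 = 0x9B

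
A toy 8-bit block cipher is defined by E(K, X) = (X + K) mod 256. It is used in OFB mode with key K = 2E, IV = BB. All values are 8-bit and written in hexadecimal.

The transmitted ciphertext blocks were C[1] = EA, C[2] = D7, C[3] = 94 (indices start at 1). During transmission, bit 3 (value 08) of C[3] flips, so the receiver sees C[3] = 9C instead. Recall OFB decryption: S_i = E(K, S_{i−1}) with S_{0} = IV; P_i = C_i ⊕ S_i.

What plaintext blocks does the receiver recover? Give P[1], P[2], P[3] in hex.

P[1] = 03, P[2] = C0, P[3] = D9

Only C[3] changed, to 9C. In OFB, a change in C_i flips the same bit in P_i only; the keystream is unaffected. Decrypting the received ciphertext:
P[1]: S = E(K, BB) = E9; EA ⊕ E9 = 03.
P[2]: S = E(K, E9) = 17; D7 ⊕ 17 = C0.
P[3]: S = E(K, 17) = 45; 9C ⊕ 45 = D9.
Blocks that differ from the original plaintext: P[3].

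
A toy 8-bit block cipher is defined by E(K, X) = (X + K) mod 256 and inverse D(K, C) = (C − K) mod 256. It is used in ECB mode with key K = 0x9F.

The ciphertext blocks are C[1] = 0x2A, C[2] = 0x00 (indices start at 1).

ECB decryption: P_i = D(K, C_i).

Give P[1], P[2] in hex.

P[1]: D(K, 0x2A) = 0x8B.
P[2]: D(K, 0x00) = 0x61.

P[1] = 0x8B, P[2] = 0x61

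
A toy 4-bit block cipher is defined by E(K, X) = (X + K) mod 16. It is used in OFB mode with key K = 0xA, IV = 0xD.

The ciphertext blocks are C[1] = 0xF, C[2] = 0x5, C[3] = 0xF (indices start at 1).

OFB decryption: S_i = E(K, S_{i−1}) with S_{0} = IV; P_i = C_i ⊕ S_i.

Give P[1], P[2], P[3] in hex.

P[1] = 0x8, P[2] = 0x4, P[3] = 0x4

P[1]: S = E(K, 0xD) = 0x7; 0xF ⊕ 0x7 = 0x8.
P[2]: S = E(K, 0x7) = 0x1; 0x5 ⊕ 0x1 = 0x4.
P[3]: S = E(K, 0x1) = 0xB; 0xF ⊕ 0xB = 0x4.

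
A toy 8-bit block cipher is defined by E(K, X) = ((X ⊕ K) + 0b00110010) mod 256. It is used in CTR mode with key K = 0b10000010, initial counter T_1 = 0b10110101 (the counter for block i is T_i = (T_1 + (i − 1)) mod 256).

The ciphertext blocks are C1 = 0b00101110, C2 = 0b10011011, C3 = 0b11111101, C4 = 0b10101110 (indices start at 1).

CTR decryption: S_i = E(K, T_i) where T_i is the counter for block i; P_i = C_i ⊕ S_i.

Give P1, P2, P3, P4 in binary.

P1 = 0b01000111, P2 = 0b11111101, P3 = 0b10011010, P4 = 0b11000010

P1: T = 0b10110101, S = E(K, T) = 0b01101001; 0b00101110 ⊕ 0b01101001 = 0b01000111.
P2: T = 0b10110110, S = E(K, T) = 0b01100110; 0b10011011 ⊕ 0b01100110 = 0b11111101.
P3: T = 0b10110111, S = E(K, T) = 0b01100111; 0b11111101 ⊕ 0b01100111 = 0b10011010.
P4: T = 0b10111000, S = E(K, T) = 0b01101100; 0b10101110 ⊕ 0b01101100 = 0b11000010.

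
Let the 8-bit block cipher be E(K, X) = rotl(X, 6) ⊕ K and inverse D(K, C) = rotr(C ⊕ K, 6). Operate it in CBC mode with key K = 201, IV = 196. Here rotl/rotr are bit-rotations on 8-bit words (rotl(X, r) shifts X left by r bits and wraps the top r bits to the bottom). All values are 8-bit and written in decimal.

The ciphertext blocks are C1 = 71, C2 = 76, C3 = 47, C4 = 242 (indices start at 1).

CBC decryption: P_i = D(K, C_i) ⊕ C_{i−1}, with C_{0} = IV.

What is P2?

P2 = 81

P2: D(K, 76) = 22; 22 ⊕ 71 = 81.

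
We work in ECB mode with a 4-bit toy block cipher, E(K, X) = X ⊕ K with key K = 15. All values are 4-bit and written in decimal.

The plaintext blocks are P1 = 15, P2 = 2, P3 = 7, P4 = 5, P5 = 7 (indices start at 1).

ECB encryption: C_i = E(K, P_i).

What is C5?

C5 = 8

C5: E(K, 7) = 8.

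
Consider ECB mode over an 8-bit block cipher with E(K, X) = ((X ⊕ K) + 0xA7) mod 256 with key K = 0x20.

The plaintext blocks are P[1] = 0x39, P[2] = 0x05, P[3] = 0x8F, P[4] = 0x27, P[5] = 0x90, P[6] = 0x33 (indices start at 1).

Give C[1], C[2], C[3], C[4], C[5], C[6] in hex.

C[1] = 0xC0, C[2] = 0xCC, C[3] = 0x56, C[4] = 0xAE, C[5] = 0x57, C[6] = 0xBA

ECB encryption: C_i = E(K, P_i).
C[1]: E(K, 0x39) = 0xC0.
C[2]: E(K, 0x05) = 0xCC.
C[3]: E(K, 0x8F) = 0x56.
C[4]: E(K, 0x27) = 0xAE.
C[5]: E(K, 0x90) = 0x57.
C[6]: E(K, 0x33) = 0xBA.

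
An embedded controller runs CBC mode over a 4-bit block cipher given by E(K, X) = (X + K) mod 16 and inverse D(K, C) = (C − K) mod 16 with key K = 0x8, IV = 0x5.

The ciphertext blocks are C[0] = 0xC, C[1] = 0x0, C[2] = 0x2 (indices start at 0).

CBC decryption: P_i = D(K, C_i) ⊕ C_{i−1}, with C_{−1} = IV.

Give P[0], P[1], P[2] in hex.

P[0] = 0x1, P[1] = 0x4, P[2] = 0xA

P[0]: D(K, 0xC) = 0x4; 0x4 ⊕ 0x5 = 0x1.
P[1]: D(K, 0x0) = 0x8; 0x8 ⊕ 0xC = 0x4.
P[2]: D(K, 0x2) = 0xA; 0xA ⊕ 0x0 = 0xA.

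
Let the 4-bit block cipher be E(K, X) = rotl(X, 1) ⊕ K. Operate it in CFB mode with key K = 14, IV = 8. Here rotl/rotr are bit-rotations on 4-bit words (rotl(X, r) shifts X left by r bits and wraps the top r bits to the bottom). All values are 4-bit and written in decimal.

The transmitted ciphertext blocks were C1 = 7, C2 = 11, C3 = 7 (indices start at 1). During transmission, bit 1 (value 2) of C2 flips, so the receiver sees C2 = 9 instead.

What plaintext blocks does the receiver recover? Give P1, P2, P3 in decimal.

CFB decryption: P_i = C_i ⊕ E(K, C_{i−1}), with C_{0} = IV.
Only C2 changed, to 9. In CFB, a change in C_i flips the same bit in P_i and garbles P_{i+1}. Decrypting the received ciphertext:
P1: E(K, 8) = 15; 7 ⊕ 15 = 8.
P2: E(K, 7) = 0; 9 ⊕ 0 = 9.
P3: E(K, 9) = 13; 7 ⊕ 13 = 10.
Blocks that differ from the original plaintext: P2, P3.

P1 = 8, P2 = 9, P3 = 10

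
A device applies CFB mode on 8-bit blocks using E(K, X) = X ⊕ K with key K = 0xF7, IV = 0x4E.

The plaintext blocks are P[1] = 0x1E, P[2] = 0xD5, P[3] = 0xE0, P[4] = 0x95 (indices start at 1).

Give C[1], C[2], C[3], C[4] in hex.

C[1] = 0xA7, C[2] = 0x85, C[3] = 0x92, C[4] = 0xF0

CFB encryption: C_i = P_i ⊕ E(K, C_{i−1}), with C_{0} = IV.
C[1]: E(K, 0x4E) = 0xB9; 0x1E ⊕ 0xB9 = 0xA7.
C[2]: E(K, 0xA7) = 0x50; 0xD5 ⊕ 0x50 = 0x85.
C[3]: E(K, 0x85) = 0x72; 0xE0 ⊕ 0x72 = 0x92.
C[4]: E(K, 0x92) = 0x65; 0x95 ⊕ 0x65 = 0xF0.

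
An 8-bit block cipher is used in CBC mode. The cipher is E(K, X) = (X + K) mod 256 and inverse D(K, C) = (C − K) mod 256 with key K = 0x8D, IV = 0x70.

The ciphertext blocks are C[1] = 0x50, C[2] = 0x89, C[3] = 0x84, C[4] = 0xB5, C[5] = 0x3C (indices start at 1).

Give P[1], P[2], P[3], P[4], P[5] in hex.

P[1] = 0xB3, P[2] = 0xAC, P[3] = 0x7E, P[4] = 0xAC, P[5] = 0x1A

CBC decryption: P_i = D(K, C_i) ⊕ C_{i−1}, with C_{0} = IV.
P[1]: D(K, 0x50) = 0xC3; 0xC3 ⊕ 0x70 = 0xB3.
P[2]: D(K, 0x89) = 0xFC; 0xFC ⊕ 0x50 = 0xAC.
P[3]: D(K, 0x84) = 0xF7; 0xF7 ⊕ 0x89 = 0x7E.
P[4]: D(K, 0xB5) = 0x28; 0x28 ⊕ 0x84 = 0xAC.
P[5]: D(K, 0x3C) = 0xAF; 0xAF ⊕ 0xB5 = 0x1A.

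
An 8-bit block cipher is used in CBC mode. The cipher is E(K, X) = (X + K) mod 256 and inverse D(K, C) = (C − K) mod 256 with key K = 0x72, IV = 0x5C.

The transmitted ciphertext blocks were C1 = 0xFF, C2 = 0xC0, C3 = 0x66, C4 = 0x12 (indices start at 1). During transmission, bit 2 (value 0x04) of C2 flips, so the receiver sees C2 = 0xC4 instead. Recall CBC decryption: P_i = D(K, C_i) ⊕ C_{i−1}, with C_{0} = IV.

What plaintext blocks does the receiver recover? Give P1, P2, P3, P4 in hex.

P1 = 0xD1, P2 = 0xAD, P3 = 0x30, P4 = 0xC6

Only C2 changed, to 0xC4. In CBC, a change in C_i garbles P_i and flips the same bit in P_{i+1}. Decrypting the received ciphertext:
P1: D(K, 0xFF) = 0x8D; 0x8D ⊕ 0x5C = 0xD1.
P2: D(K, 0xC4) = 0x52; 0x52 ⊕ 0xFF = 0xAD.
P3: D(K, 0x66) = 0xF4; 0xF4 ⊕ 0xC4 = 0x30.
P4: D(K, 0x12) = 0xA0; 0xA0 ⊕ 0x66 = 0xC6.
Blocks that differ from the original plaintext: P2, P3.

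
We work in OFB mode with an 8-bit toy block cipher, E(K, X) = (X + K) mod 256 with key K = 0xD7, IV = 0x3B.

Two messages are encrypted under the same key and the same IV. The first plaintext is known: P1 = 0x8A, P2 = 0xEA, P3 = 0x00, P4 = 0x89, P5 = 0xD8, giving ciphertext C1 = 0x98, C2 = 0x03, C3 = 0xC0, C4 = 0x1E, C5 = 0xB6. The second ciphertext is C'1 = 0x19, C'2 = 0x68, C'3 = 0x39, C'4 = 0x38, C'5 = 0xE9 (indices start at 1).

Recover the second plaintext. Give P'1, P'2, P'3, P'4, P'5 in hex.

In OFB with a reused IV, both messages share the same keystream S_i, so C_i ⊕ C'_i = P_i ⊕ P'_i and thus P'_i = P_i ⊕ C_i ⊕ C'_i.
P'1: 0x8A ⊕ 0x98 ⊕ 0x19 = 0x0B.
P'2: 0xEA ⊕ 0x03 ⊕ 0x68 = 0x81.
P'3: 0x00 ⊕ 0xC0 ⊕ 0x39 = 0xF9.
P'4: 0x89 ⊕ 0x1E ⊕ 0x38 = 0xAF.
P'5: 0xD8 ⊕ 0xB6 ⊕ 0xE9 = 0x87.

P'1 = 0x0B, P'2 = 0x81, P'3 = 0xF9, P'4 = 0xAF, P'5 = 0x87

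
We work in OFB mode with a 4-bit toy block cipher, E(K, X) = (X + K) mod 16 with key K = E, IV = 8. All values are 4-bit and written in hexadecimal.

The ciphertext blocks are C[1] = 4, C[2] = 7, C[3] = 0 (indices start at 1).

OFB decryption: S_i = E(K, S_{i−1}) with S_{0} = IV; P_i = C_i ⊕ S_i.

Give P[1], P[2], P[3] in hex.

P[1] = 2, P[2] = 3, P[3] = 2

P[1]: S = E(K, 8) = 6; 4 ⊕ 6 = 2.
P[2]: S = E(K, 6) = 4; 7 ⊕ 4 = 3.
P[3]: S = E(K, 4) = 2; 0 ⊕ 2 = 2.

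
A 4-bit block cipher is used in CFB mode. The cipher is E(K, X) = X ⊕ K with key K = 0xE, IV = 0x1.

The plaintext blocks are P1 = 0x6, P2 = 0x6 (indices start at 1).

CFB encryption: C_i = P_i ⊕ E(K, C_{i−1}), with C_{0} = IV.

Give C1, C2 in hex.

C1 = 0x9, C2 = 0x1

C1: E(K, 0x1) = 0xF; 0x6 ⊕ 0xF = 0x9.
C2: E(K, 0x9) = 0x7; 0x6 ⊕ 0x7 = 0x1.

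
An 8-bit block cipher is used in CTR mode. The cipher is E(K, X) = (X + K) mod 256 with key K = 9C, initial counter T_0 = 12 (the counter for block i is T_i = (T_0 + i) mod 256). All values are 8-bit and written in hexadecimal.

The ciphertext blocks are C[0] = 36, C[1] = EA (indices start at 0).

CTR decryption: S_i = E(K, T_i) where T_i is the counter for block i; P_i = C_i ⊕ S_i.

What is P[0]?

P[0]: T = 12, S = E(K, T) = AE; 36 ⊕ AE = 98.

P[0] = 98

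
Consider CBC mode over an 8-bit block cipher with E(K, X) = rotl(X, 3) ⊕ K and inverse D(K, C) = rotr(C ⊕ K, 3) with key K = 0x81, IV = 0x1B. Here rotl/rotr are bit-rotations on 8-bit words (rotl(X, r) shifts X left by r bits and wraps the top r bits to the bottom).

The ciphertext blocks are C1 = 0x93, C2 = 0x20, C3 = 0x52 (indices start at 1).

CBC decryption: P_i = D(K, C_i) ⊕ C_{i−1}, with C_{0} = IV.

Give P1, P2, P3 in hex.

P1: D(K, 0x93) = 0x42; 0x42 ⊕ 0x1B = 0x59.
P2: D(K, 0x20) = 0x34; 0x34 ⊕ 0x93 = 0xA7.
P3: D(K, 0x52) = 0x7A; 0x7A ⊕ 0x20 = 0x5A.

P1 = 0x59, P2 = 0xA7, P3 = 0x5A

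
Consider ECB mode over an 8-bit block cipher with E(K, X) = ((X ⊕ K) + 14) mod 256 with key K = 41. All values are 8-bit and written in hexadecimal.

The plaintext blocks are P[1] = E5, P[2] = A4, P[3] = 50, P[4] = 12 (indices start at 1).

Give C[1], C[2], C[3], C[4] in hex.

C[1] = B8, C[2] = F9, C[3] = 25, C[4] = 67

ECB encryption: C_i = E(K, P_i).
C[1]: E(K, E5) = B8.
C[2]: E(K, A4) = F9.
C[3]: E(K, 50) = 25.
C[4]: E(K, 12) = 67.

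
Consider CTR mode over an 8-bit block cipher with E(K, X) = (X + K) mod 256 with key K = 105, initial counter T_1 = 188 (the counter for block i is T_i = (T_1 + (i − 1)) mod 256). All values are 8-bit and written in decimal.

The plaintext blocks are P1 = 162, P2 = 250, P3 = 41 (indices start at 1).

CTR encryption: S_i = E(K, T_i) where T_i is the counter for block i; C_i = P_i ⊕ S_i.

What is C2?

C2 = 220

C1: T = 188, S = E(K, T) = 37; 162 ⊕ 37 = 135.
C2: T = 189, S = E(K, T) = 38; 250 ⊕ 38 = 220.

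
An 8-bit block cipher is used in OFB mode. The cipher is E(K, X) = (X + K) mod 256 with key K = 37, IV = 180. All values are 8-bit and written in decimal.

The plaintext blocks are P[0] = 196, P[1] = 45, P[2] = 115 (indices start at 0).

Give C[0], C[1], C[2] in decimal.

C[0] = 29, C[1] = 211, C[2] = 80

OFB encryption: S_i = E(K, S_{i−1}) with S_{−1} = IV; C_i = P_i ⊕ S_i.
C[0]: S = E(K, 180) = 217; 196 ⊕ 217 = 29.
C[1]: S = E(K, 217) = 254; 45 ⊕ 254 = 211.
C[2]: S = E(K, 254) = 35; 115 ⊕ 35 = 80.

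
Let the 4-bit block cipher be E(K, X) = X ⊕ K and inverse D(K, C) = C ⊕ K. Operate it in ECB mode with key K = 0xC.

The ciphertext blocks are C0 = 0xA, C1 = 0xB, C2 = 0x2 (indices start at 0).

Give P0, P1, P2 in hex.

P0 = 0x6, P1 = 0x7, P2 = 0xE

ECB decryption: P_i = D(K, C_i).
P0: D(K, 0xA) = 0x6.
P1: D(K, 0xB) = 0x7.
P2: D(K, 0x2) = 0xE.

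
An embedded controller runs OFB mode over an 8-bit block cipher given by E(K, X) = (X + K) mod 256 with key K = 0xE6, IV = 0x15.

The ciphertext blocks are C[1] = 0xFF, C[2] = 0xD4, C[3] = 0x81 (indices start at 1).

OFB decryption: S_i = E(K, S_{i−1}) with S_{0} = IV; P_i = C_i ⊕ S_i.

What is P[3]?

P[3] = 0x46

P[1]: S = E(K, 0x15) = 0xFB; 0xFF ⊕ 0xFB = 0x04.
P[2]: S = E(K, 0xFB) = 0xE1; 0xD4 ⊕ 0xE1 = 0x35.
P[3]: S = E(K, 0xE1) = 0xC7; 0x81 ⊕ 0xC7 = 0x46.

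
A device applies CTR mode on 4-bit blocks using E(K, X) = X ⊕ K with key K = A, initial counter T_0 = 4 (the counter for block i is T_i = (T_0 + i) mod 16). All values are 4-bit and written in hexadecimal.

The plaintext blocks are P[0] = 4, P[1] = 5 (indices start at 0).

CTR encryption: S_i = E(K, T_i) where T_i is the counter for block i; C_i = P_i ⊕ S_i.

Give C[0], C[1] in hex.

C[0]: T = 4, S = E(K, T) = E; 4 ⊕ E = A.
C[1]: T = 5, S = E(K, T) = F; 5 ⊕ F = A.

C[0] = A, C[1] = A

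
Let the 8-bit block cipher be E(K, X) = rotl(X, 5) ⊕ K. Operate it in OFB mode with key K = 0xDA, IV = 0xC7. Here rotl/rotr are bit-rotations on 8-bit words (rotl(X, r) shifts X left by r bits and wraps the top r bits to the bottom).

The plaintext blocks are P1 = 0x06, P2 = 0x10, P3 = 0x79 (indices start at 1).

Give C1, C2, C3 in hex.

C1 = 0x24, C2 = 0x8E, C3 = 0x70

OFB encryption: S_i = E(K, S_{i−1}) with S_{0} = IV; C_i = P_i ⊕ S_i.
C1: S = E(K, 0xC7) = 0x22; 0x06 ⊕ 0x22 = 0x24.
C2: S = E(K, 0x22) = 0x9E; 0x10 ⊕ 0x9E = 0x8E.
C3: S = E(K, 0x9E) = 0x09; 0x79 ⊕ 0x09 = 0x70.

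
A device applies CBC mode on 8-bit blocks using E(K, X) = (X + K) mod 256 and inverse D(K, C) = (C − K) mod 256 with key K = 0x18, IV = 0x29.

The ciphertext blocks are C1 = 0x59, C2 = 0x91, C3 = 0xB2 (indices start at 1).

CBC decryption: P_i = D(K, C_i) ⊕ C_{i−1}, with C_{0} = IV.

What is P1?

P1: D(K, 0x59) = 0x41; 0x41 ⊕ 0x29 = 0x68.

P1 = 0x68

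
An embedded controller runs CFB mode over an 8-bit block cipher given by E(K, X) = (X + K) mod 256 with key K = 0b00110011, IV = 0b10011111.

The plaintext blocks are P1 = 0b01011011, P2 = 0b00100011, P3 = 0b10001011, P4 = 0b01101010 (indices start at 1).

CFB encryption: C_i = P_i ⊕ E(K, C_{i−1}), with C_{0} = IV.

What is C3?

C3 = 0b01011001

C1: E(K, 0b10011111) = 0b11010010; 0b01011011 ⊕ 0b11010010 = 0b10001001.
C2: E(K, 0b10001001) = 0b10111100; 0b00100011 ⊕ 0b10111100 = 0b10011111.
C3: E(K, 0b10011111) = 0b11010010; 0b10001011 ⊕ 0b11010010 = 0b01011001.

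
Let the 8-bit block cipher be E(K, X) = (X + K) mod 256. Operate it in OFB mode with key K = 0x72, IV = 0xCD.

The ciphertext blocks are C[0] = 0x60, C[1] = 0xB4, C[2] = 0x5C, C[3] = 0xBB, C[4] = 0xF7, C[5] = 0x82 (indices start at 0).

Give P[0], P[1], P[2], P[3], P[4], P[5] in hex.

OFB decryption: S_i = E(K, S_{i−1}) with S_{−1} = IV; P_i = C_i ⊕ S_i.
P[0]: S = E(K, 0xCD) = 0x3F; 0x60 ⊕ 0x3F = 0x5F.
P[1]: S = E(K, 0x3F) = 0xB1; 0xB4 ⊕ 0xB1 = 0x05.
P[2]: S = E(K, 0xB1) = 0x23; 0x5C ⊕ 0x23 = 0x7F.
P[3]: S = E(K, 0x23) = 0x95; 0xBB ⊕ 0x95 = 0x2E.
P[4]: S = E(K, 0x95) = 0x07; 0xF7 ⊕ 0x07 = 0xF0.
P[5]: S = E(K, 0x07) = 0x79; 0x82 ⊕ 0x79 = 0xFB.

P[0] = 0x5F, P[1] = 0x05, P[2] = 0x7F, P[3] = 0x2E, P[4] = 0xF0, P[5] = 0xFB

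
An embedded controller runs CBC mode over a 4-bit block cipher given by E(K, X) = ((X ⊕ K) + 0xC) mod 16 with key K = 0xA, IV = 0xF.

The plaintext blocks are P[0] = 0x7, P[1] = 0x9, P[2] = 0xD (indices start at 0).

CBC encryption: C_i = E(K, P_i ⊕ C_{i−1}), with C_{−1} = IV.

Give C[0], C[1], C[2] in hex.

C[0]: P[0] ⊕ 0xF = 0x8; E(K, 0x8) = 0xE.
C[1]: P[1] ⊕ 0xE = 0x7; E(K, 0x7) = 0x9.
C[2]: P[2] ⊕ 0x9 = 0x4; E(K, 0x4) = 0xA.

C[0] = 0xE, C[1] = 0x9, C[2] = 0xA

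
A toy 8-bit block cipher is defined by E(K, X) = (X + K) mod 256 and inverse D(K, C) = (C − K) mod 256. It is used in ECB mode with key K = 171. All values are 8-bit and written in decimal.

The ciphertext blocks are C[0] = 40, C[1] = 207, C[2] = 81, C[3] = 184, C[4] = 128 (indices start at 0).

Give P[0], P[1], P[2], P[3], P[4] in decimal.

P[0] = 125, P[1] = 36, P[2] = 166, P[3] = 13, P[4] = 213

ECB decryption: P_i = D(K, C_i).
P[0]: D(K, 40) = 125.
P[1]: D(K, 207) = 36.
P[2]: D(K, 81) = 166.
P[3]: D(K, 184) = 13.
P[4]: D(K, 128) = 213.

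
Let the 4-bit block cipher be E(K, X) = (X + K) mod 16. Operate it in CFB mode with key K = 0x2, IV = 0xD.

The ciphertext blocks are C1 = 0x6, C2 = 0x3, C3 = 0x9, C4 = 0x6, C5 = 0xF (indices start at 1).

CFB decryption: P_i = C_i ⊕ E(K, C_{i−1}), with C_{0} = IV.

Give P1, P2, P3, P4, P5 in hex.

P1 = 0x9, P2 = 0xB, P3 = 0xC, P4 = 0xD, P5 = 0x7

P1: E(K, 0xD) = 0xF; 0x6 ⊕ 0xF = 0x9.
P2: E(K, 0x6) = 0x8; 0x3 ⊕ 0x8 = 0xB.
P3: E(K, 0x3) = 0x5; 0x9 ⊕ 0x5 = 0xC.
P4: E(K, 0x9) = 0xB; 0x6 ⊕ 0xB = 0xD.
P5: E(K, 0x6) = 0x8; 0xF ⊕ 0x8 = 0x7.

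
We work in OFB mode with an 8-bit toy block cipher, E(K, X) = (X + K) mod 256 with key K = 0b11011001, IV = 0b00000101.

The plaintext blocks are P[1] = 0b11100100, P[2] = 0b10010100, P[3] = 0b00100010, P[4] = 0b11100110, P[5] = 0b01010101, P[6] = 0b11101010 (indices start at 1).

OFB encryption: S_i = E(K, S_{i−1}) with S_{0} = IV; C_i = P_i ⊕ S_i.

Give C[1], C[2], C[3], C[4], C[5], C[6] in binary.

C[1]: S = E(K, 0b00000101) = 0b11011110; 0b11100100 ⊕ 0b11011110 = 0b00111010.
C[2]: S = E(K, 0b11011110) = 0b10110111; 0b10010100 ⊕ 0b10110111 = 0b00100011.
C[3]: S = E(K, 0b10110111) = 0b10010000; 0b00100010 ⊕ 0b10010000 = 0b10110010.
C[4]: S = E(K, 0b10010000) = 0b01101001; 0b11100110 ⊕ 0b01101001 = 0b10001111.
C[5]: S = E(K, 0b01101001) = 0b01000010; 0b01010101 ⊕ 0b01000010 = 0b00010111.
C[6]: S = E(K, 0b01000010) = 0b00011011; 0b11101010 ⊕ 0b00011011 = 0b11110001.

C[1] = 0b00111010, C[2] = 0b00100011, C[3] = 0b10110010, C[4] = 0b10001111, C[5] = 0b00010111, C[6] = 0b11110001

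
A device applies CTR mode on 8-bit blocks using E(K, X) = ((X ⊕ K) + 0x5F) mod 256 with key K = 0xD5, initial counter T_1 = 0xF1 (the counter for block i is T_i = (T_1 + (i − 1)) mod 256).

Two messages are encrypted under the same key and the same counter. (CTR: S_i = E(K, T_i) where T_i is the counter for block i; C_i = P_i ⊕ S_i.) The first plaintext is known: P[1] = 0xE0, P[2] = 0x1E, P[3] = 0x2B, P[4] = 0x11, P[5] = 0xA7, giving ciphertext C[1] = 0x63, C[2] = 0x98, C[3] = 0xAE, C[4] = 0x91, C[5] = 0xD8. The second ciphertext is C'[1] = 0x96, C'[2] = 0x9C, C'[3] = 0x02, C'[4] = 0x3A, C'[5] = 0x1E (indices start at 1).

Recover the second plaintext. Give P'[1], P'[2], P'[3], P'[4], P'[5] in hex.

In CTR with a reused counter, both messages share the same keystream S_i, so C_i ⊕ C'_i = P_i ⊕ P'_i and thus P'_i = P_i ⊕ C_i ⊕ C'_i.
P'[1]: 0xE0 ⊕ 0x63 ⊕ 0x96 = 0x15.
P'[2]: 0x1E ⊕ 0x98 ⊕ 0x9C = 0x1A.
P'[3]: 0x2B ⊕ 0xAE ⊕ 0x02 = 0x87.
P'[4]: 0x11 ⊕ 0x91 ⊕ 0x3A = 0xBA.
P'[5]: 0xA7 ⊕ 0xD8 ⊕ 0x1E = 0x61.

P'[1] = 0x15, P'[2] = 0x1A, P'[3] = 0x87, P'[4] = 0xBA, P'[5] = 0x61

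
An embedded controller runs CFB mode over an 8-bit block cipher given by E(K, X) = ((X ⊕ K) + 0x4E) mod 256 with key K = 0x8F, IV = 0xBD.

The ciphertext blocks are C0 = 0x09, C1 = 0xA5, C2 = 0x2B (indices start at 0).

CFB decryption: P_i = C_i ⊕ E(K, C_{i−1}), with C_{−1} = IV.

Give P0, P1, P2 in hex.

P0: E(K, 0xBD) = 0x80; 0x09 ⊕ 0x80 = 0x89.
P1: E(K, 0x09) = 0xD4; 0xA5 ⊕ 0xD4 = 0x71.
P2: E(K, 0xA5) = 0x78; 0x2B ⊕ 0x78 = 0x53.

P0 = 0x89, P1 = 0x71, P2 = 0x53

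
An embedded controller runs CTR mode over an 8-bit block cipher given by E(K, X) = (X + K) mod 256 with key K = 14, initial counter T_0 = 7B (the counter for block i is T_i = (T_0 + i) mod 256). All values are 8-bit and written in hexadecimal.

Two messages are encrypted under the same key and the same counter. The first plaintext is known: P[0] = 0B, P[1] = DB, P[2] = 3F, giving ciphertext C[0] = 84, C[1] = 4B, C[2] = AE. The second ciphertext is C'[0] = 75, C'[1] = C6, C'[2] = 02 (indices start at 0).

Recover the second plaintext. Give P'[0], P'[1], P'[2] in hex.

P'[0] = FA, P'[1] = 56, P'[2] = 93

In CTR with a reused counter, both messages share the same keystream S_i, so C_i ⊕ C'_i = P_i ⊕ P'_i and thus P'_i = P_i ⊕ C_i ⊕ C'_i.
P'[0]: 0B ⊕ 84 ⊕ 75 = FA.
P'[1]: DB ⊕ 4B ⊕ C6 = 56.
P'[2]: 3F ⊕ AE ⊕ 02 = 93.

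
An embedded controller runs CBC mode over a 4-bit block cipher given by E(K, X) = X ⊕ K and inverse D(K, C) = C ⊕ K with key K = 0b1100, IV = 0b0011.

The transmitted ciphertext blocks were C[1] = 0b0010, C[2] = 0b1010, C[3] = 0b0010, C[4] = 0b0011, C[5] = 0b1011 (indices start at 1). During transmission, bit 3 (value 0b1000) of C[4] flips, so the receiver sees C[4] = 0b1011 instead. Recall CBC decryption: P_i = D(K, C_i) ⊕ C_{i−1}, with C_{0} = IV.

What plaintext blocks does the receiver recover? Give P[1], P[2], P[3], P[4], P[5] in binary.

Only C[4] changed, to 0b1011. In CBC, a change in C_i garbles P_i and flips the same bit in P_{i+1}. Decrypting the received ciphertext:
P[1]: D(K, 0b0010) = 0b1110; 0b1110 ⊕ 0b0011 = 0b1101.
P[2]: D(K, 0b1010) = 0b0110; 0b0110 ⊕ 0b0010 = 0b0100.
P[3]: D(K, 0b0010) = 0b1110; 0b1110 ⊕ 0b1010 = 0b0100.
P[4]: D(K, 0b1011) = 0b0111; 0b0111 ⊕ 0b0010 = 0b0101.
P[5]: D(K, 0b1011) = 0b0111; 0b0111 ⊕ 0b1011 = 0b1100.
Blocks that differ from the original plaintext: P[4], P[5].

P[1] = 0b1101, P[2] = 0b0100, P[3] = 0b0100, P[4] = 0b0101, P[5] = 0b1100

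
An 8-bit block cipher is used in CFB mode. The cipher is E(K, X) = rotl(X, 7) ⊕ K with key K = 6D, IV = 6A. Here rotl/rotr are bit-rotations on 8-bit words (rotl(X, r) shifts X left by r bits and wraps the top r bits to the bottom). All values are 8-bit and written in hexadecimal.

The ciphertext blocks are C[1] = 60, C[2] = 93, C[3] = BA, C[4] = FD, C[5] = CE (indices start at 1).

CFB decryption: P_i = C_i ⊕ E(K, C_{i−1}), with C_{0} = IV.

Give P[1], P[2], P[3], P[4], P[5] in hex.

P[1] = 38, P[2] = CE, P[3] = 1E, P[4] = CD, P[5] = 5D

P[1]: E(K, 6A) = 58; 60 ⊕ 58 = 38.
P[2]: E(K, 60) = 5D; 93 ⊕ 5D = CE.
P[3]: E(K, 93) = A4; BA ⊕ A4 = 1E.
P[4]: E(K, BA) = 30; FD ⊕ 30 = CD.
P[5]: E(K, FD) = 93; CE ⊕ 93 = 5D.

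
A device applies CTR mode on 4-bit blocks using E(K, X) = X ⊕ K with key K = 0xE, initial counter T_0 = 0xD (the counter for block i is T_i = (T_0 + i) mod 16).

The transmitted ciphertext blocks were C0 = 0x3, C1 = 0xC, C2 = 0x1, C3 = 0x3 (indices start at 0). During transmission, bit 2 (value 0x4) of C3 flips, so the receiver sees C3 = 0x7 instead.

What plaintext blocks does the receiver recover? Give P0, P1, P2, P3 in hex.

P0 = 0x0, P1 = 0xC, P2 = 0x0, P3 = 0x9

CTR decryption: S_i = E(K, T_i) where T_i is the counter for block i; P_i = C_i ⊕ S_i.
Only C3 changed, to 0x7. In CTR, a change in C_i flips the same bit in P_i only; the keystream is unaffected. Decrypting the received ciphertext:
P0: T = 0xD, S = E(K, T) = 0x3; 0x3 ⊕ 0x3 = 0x0.
P1: T = 0xE, S = E(K, T) = 0x0; 0xC ⊕ 0x0 = 0xC.
P2: T = 0xF, S = E(K, T) = 0x1; 0x1 ⊕ 0x1 = 0x0.
P3: T = 0x0, S = E(K, T) = 0xE; 0x7 ⊕ 0xE = 0x9.
Blocks that differ from the original plaintext: P3.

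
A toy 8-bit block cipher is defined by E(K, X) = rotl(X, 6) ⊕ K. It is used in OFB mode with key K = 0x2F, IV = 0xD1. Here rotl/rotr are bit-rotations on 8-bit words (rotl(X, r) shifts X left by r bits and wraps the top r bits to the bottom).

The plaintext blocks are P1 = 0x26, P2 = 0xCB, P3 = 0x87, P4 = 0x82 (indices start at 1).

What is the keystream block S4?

OFB encryption: S_i = E(K, S_{i−1}) with S_{0} = IV; C_i = P_i ⊕ S_i.
C1: S = E(K, 0xD1) = 0x5B; 0x26 ⊕ 0x5B = 0x7D.
C2: S = E(K, 0x5B) = 0xF9; 0xCB ⊕ 0xF9 = 0x32.
C3: S = E(K, 0xF9) = 0x51; 0x87 ⊕ 0x51 = 0xD6.
C4: S = E(K, 0x51) = 0x7B; 0x82 ⊕ 0x7B = 0xF9.
So S4 = 0x7B.

0x7B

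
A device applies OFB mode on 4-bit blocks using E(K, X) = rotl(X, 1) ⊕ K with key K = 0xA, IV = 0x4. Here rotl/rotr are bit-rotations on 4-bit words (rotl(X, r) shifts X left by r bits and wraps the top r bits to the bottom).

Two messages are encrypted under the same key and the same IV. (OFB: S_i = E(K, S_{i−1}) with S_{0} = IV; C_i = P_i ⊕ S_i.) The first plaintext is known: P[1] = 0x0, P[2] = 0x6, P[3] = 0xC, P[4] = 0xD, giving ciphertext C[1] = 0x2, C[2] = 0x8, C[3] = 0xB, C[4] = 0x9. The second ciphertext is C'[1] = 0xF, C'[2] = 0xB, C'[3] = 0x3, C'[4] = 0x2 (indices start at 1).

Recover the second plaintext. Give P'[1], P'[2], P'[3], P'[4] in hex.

In OFB with a reused IV, both messages share the same keystream S_i, so C_i ⊕ C'_i = P_i ⊕ P'_i and thus P'_i = P_i ⊕ C_i ⊕ C'_i.
P'[1]: 0x0 ⊕ 0x2 ⊕ 0xF = 0xD.
P'[2]: 0x6 ⊕ 0x8 ⊕ 0xB = 0x5.
P'[3]: 0xC ⊕ 0xB ⊕ 0x3 = 0x4.
P'[4]: 0xD ⊕ 0x9 ⊕ 0x2 = 0x6.

P'[1] = 0xD, P'[2] = 0x5, P'[3] = 0x4, P'[4] = 0x6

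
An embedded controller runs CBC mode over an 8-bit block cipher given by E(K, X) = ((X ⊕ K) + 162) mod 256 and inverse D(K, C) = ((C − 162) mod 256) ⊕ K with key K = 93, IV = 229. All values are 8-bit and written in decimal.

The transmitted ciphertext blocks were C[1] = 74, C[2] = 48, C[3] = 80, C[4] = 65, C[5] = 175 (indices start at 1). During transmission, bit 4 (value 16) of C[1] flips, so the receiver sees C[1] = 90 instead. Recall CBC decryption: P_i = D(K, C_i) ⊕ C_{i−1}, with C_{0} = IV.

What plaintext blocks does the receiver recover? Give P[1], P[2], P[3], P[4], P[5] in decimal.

Only C[1] changed, to 90. In CBC, a change in C_i garbles P_i and flips the same bit in P_{i+1}. Decrypting the received ciphertext:
P[1]: D(K, 90) = 229; 229 ⊕ 229 = 0.
P[2]: D(K, 48) = 211; 211 ⊕ 90 = 137.
P[3]: D(K, 80) = 243; 243 ⊕ 48 = 195.
P[4]: D(K, 65) = 194; 194 ⊕ 80 = 146.
P[5]: D(K, 175) = 80; 80 ⊕ 65 = 17.
Blocks that differ from the original plaintext: P[1], P[2].

P[1] = 0, P[2] = 137, P[3] = 195, P[4] = 146, P[5] = 17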